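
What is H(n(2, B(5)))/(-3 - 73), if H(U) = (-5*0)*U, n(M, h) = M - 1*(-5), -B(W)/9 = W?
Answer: 0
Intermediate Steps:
B(W) = -9*W
n(M, h) = 5 + M (n(M, h) = M + 5 = 5 + M)
H(U) = 0 (H(U) = 0*U = 0)
H(n(2, B(5)))/(-3 - 73) = 0/(-3 - 73) = 0/(-76) = -1/76*0 = 0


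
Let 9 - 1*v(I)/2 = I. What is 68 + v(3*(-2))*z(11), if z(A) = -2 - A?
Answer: -322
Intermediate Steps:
v(I) = 18 - 2*I
68 + v(3*(-2))*z(11) = 68 + (18 - 6*(-2))*(-2 - 1*11) = 68 + (18 - 2*(-6))*(-2 - 11) = 68 + (18 + 12)*(-13) = 68 + 30*(-13) = 68 - 390 = -322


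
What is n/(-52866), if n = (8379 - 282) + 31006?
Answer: -39103/52866 ≈ -0.73966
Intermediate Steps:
n = 39103 (n = 8097 + 31006 = 39103)
n/(-52866) = 39103/(-52866) = 39103*(-1/52866) = -39103/52866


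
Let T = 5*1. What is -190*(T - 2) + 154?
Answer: -416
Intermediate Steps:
T = 5
-190*(T - 2) + 154 = -190*(5 - 2) + 154 = -190*3 + 154 = -38*15 + 154 = -570 + 154 = -416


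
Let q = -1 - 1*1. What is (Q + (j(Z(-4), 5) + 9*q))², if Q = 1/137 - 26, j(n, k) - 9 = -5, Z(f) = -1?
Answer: 30019441/18769 ≈ 1599.4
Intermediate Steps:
j(n, k) = 4 (j(n, k) = 9 - 5 = 4)
q = -2 (q = -1 - 1 = -2)
Q = -3561/137 (Q = 1/137 - 26 = -3561/137 ≈ -25.993)
(Q + (j(Z(-4), 5) + 9*q))² = (-3561/137 + (4 + 9*(-2)))² = (-3561/137 + (4 - 18))² = (-3561/137 - 14)² = (-5479/137)² = 30019441/18769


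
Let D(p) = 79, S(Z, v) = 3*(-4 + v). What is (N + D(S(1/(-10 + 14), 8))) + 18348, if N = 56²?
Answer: 21563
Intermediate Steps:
S(Z, v) = -12 + 3*v
N = 3136
(N + D(S(1/(-10 + 14), 8))) + 18348 = (3136 + 79) + 18348 = 3215 + 18348 = 21563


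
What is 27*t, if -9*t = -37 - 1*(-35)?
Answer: 6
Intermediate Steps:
t = 2/9 (t = -(-37 - 1*(-35))/9 = -(-37 + 35)/9 = -⅑*(-2) = 2/9 ≈ 0.22222)
27*t = 27*(2/9) = 6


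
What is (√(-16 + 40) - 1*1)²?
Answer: 25 - 4*√6 ≈ 15.202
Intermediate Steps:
(√(-16 + 40) - 1*1)² = (√24 - 1)² = (2*√6 - 1)² = (-1 + 2*√6)²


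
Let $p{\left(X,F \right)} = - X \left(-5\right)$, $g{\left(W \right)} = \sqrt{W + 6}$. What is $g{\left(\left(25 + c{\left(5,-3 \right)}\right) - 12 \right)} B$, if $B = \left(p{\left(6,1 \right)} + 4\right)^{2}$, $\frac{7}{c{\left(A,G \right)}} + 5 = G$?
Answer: $289 \sqrt{290} \approx 4921.5$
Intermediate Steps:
$c{\left(A,G \right)} = \frac{7}{-5 + G}$
$g{\left(W \right)} = \sqrt{6 + W}$
$p{\left(X,F \right)} = 5 X$ ($p{\left(X,F \right)} = - \left(-5\right) X = 5 X$)
$B = 1156$ ($B = \left(5 \cdot 6 + 4\right)^{2} = \left(30 + 4\right)^{2} = 34^{2} = 1156$)
$g{\left(\left(25 + c{\left(5,-3 \right)}\right) - 12 \right)} B = \sqrt{6 + \left(\left(25 + \frac{7}{-5 - 3}\right) - 12\right)} 1156 = \sqrt{6 + \left(\left(25 + \frac{7}{-8}\right) - 12\right)} 1156 = \sqrt{6 + \left(\left(25 + 7 \left(- \frac{1}{8}\right)\right) - 12\right)} 1156 = \sqrt{6 + \left(\left(25 - \frac{7}{8}\right) - 12\right)} 1156 = \sqrt{6 + \left(\frac{193}{8} - 12\right)} 1156 = \sqrt{6 + \frac{97}{8}} \cdot 1156 = \sqrt{\frac{145}{8}} \cdot 1156 = \frac{\sqrt{290}}{4} \cdot 1156 = 289 \sqrt{290}$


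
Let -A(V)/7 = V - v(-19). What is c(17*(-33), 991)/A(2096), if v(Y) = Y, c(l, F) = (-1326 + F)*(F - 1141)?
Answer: -3350/987 ≈ -3.3941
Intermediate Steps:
c(l, F) = (-1326 + F)*(-1141 + F)
A(V) = -133 - 7*V (A(V) = -7*(V - 1*(-19)) = -7*(V + 19) = -7*(19 + V) = -133 - 7*V)
c(17*(-33), 991)/A(2096) = (1512966 + 991² - 2467*991)/(-133 - 7*2096) = (1512966 + 982081 - 2444797)/(-133 - 14672) = 50250/(-14805) = 50250*(-1/14805) = -3350/987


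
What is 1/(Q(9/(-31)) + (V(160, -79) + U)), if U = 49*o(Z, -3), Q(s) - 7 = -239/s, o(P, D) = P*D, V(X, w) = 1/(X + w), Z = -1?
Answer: 81/79156 ≈ 0.0010233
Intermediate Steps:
o(P, D) = D*P
Q(s) = 7 - 239/s
U = 147 (U = 49*(-3*(-1)) = 49*3 = 147)
1/(Q(9/(-31)) + (V(160, -79) + U)) = 1/((7 - 239/(9/(-31))) + (1/(160 - 79) + 147)) = 1/((7 - 239/(9*(-1/31))) + (1/81 + 147)) = 1/((7 - 239/(-9/31)) + (1/81 + 147)) = 1/((7 - 239*(-31/9)) + 11908/81) = 1/((7 + 7409/9) + 11908/81) = 1/(7472/9 + 11908/81) = 1/(79156/81) = 81/79156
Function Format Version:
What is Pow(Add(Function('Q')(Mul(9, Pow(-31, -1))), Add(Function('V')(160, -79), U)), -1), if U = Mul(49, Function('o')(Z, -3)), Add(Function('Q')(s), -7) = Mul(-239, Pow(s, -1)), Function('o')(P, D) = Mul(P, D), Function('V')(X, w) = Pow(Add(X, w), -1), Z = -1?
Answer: Rational(81, 79156) ≈ 0.0010233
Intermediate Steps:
Function('o')(P, D) = Mul(D, P)
Function('Q')(s) = Add(7, Mul(-239, Pow(s, -1)))
U = 147 (U = Mul(49, Mul(-3, -1)) = Mul(49, 3) = 147)
Pow(Add(Function('Q')(Mul(9, Pow(-31, -1))), Add(Function('V')(160, -79), U)), -1) = Pow(Add(Add(7, Mul(-239, Pow(Mul(9, Pow(-31, -1)), -1))), Add(Pow(Add(160, -79), -1), 147)), -1) = Pow(Add(Add(7, Mul(-239, Pow(Mul(9, Rational(-1, 31)), -1))), Add(Pow(81, -1), 147)), -1) = Pow(Add(Add(7, Mul(-239, Pow(Rational(-9, 31), -1))), Add(Rational(1, 81), 147)), -1) = Pow(Add(Add(7, Mul(-239, Rational(-31, 9))), Rational(11908, 81)), -1) = Pow(Add(Add(7, Rational(7409, 9)), Rational(11908, 81)), -1) = Pow(Add(Rational(7472, 9), Rational(11908, 81)), -1) = Pow(Rational(79156, 81), -1) = Rational(81, 79156)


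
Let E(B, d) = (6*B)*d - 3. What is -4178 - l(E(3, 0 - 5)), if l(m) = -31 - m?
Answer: -4240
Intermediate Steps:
E(B, d) = -3 + 6*B*d (E(B, d) = 6*B*d - 3 = -3 + 6*B*d)
-4178 - l(E(3, 0 - 5)) = -4178 - (-31 - (-3 + 6*3*(0 - 5))) = -4178 - (-31 - (-3 + 6*3*(-5))) = -4178 - (-31 - (-3 - 90)) = -4178 - (-31 - 1*(-93)) = -4178 - (-31 + 93) = -4178 - 1*62 = -4178 - 62 = -4240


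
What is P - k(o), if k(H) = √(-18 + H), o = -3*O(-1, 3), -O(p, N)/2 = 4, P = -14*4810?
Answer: -67340 - √6 ≈ -67343.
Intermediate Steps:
P = -67340
O(p, N) = -8 (O(p, N) = -2*4 = -8)
o = 24 (o = -3*(-8) = 24)
P - k(o) = -67340 - √(-18 + 24) = -67340 - √6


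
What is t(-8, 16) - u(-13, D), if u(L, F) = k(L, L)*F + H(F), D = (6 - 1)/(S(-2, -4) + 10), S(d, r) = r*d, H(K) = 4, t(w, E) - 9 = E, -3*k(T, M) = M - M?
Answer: 21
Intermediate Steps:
k(T, M) = 0 (k(T, M) = -(M - M)/3 = -⅓*0 = 0)
t(w, E) = 9 + E
S(d, r) = d*r
D = 5/18 (D = (6 - 1)/(-2*(-4) + 10) = 5/(8 + 10) = 5/18 ≈ 0.27778)
u(L, F) = 4 (u(L, F) = 0*F + 4 = 0 + 4 = 4)
t(-8, 16) - u(-13, D) = (9 + 16) - 1*4 = 25 - 4 = 21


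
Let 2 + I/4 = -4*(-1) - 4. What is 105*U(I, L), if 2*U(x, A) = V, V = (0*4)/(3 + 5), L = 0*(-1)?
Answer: 0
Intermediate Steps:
L = 0
I = -8 (I = -8 + 4*(-4*(-1) - 4) = -8 + 4*(4 - 4) = -8 + 4*0 = -8 + 0 = -8)
V = 0 (V = 0/8 = 0*(1/8) = 0)
U(x, A) = 0 (U(x, A) = (1/2)*0 = 0)
105*U(I, L) = 105*0 = 0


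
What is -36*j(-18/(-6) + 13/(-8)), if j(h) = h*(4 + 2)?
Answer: -297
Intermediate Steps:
j(h) = 6*h (j(h) = h*6 = 6*h)
-36*j(-18/(-6) + 13/(-8)) = -216*(-18/(-6) + 13/(-8)) = -216*(-18*(-1/6) + 13*(-1/8)) = -216*(3 - 13/8) = -216*11/8 = -36*33/4 = -297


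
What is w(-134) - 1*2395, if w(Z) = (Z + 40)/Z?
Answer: -160418/67 ≈ -2394.3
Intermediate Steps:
w(Z) = (40 + Z)/Z
w(-134) - 1*2395 = (40 - 134)/(-134) - 1*2395 = -1/134*(-94) - 2395 = 47/67 - 2395 = -160418/67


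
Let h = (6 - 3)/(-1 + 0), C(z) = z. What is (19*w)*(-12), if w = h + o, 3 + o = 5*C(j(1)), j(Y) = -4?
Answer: 5928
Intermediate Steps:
o = -23 (o = -3 + 5*(-4) = -3 - 20 = -23)
h = -3 (h = 3/(-1) = 3*(-1) = -3)
w = -26 (w = -3 - 23 = -26)
(19*w)*(-12) = (19*(-26))*(-12) = -494*(-12) = 5928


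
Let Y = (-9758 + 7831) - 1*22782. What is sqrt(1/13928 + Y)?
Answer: I*sqrt(1198319683382)/6964 ≈ 157.19*I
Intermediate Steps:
Y = -24709 (Y = -1927 - 22782 = -24709)
sqrt(1/13928 + Y) = sqrt(1/13928 - 24709) = sqrt(-344146951/13928) = I*sqrt(1198319683382)/6964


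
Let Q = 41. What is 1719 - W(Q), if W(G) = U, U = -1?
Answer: 1720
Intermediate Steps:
W(G) = -1
1719 - W(Q) = 1719 - 1*(-1) = 1719 + 1 = 1720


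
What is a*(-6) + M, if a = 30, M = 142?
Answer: -38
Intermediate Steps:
a*(-6) + M = 30*(-6) + 142 = -180 + 142 = -38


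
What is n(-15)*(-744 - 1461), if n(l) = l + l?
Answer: 66150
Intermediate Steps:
n(l) = 2*l
n(-15)*(-744 - 1461) = (2*(-15))*(-744 - 1461) = -30*(-2205) = 66150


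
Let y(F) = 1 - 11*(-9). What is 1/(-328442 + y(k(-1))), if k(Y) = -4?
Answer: -1/328342 ≈ -3.0456e-6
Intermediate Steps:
y(F) = 100 (y(F) = 1 + 99 = 100)
1/(-328442 + y(k(-1))) = 1/(-328442 + 100) = 1/(-328342) = -1/328342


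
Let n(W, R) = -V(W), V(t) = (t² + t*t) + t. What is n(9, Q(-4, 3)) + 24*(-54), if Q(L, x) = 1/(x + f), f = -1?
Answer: -1467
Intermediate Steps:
V(t) = t + 2*t² (V(t) = (t² + t²) + t = 2*t² + t = t + 2*t²)
Q(L, x) = 1/(-1 + x) (Q(L, x) = 1/(x - 1) = 1/(-1 + x))
n(W, R) = -W*(1 + 2*W)
n(9, Q(-4, 3)) + 24*(-54) = -1*9*(1 + 2*9) + 24*(-54) = -1*9*(1 + 18) - 1296 = -1*9*19 - 1296 = -171 - 1296 = -1467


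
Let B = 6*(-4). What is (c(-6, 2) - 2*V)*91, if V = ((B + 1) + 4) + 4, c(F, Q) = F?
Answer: 2184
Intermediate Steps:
B = -24
V = -15 (V = ((-24 + 1) + 4) + 4 = (-23 + 4) + 4 = -19 + 4 = -15)
(c(-6, 2) - 2*V)*91 = (-6 - 2*(-15))*91 = (-6 + 30)*91 = 24*91 = 2184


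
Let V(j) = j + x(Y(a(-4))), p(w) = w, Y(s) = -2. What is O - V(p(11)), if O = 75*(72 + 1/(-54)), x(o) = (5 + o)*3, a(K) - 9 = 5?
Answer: 96815/18 ≈ 5378.6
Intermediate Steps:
a(K) = 14 (a(K) = 9 + 5 = 14)
x(o) = 15 + 3*o
V(j) = 9 + j (V(j) = j + (15 + 3*(-2)) = j + (15 - 6) = j + 9 = 9 + j)
O = 97175/18 (O = 75*(72 - 1/54) = 75*(3887/54) = 97175/18 ≈ 5398.6)
O - V(p(11)) = 97175/18 - (9 + 11) = 97175/18 - 1*20 = 97175/18 - 20 = 96815/18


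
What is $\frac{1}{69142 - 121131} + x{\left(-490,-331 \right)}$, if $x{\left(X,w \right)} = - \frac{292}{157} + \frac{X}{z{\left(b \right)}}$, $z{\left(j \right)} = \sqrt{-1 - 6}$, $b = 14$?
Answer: $- \frac{15180945}{8162273} + 70 i \sqrt{7} \approx -1.8599 + 185.2 i$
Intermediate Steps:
$z{\left(j \right)} = i \sqrt{7}$ ($z{\left(j \right)} = \sqrt{-7} = i \sqrt{7}$)
$x{\left(X,w \right)} = - \frac{292}{157} - \frac{i X \sqrt{7}}{7}$ ($x{\left(X,w \right)} = - \frac{292}{157} + \frac{X}{i \sqrt{7}} = \left(-292\right) \frac{1}{157} + X \left(- \frac{i \sqrt{7}}{7}\right) = - \frac{292}{157} - \frac{i X \sqrt{7}}{7}$)
$\frac{1}{69142 - 121131} + x{\left(-490,-331 \right)} = \frac{1}{69142 - 121131} - \left(\frac{292}{157} + \frac{1}{7} i \left(-490\right) \sqrt{7}\right) = \frac{1}{-51989} - \left(\frac{292}{157} - 70 i \sqrt{7}\right) = - \frac{1}{51989} - \left(\frac{292}{157} - 70 i \sqrt{7}\right) = - \frac{15180945}{8162273} + 70 i \sqrt{7}$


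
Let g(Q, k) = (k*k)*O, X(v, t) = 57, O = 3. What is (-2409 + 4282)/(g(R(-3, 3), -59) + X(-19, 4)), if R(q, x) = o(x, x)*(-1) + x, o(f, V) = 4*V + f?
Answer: 1873/10500 ≈ 0.17838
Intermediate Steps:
o(f, V) = f + 4*V
R(q, x) = -4*x (R(q, x) = (x + 4*x)*(-1) + x = (5*x)*(-1) + x = -5*x + x = -4*x)
g(Q, k) = 3*k² (g(Q, k) = (k*k)*3 = k²*3 = 3*k²)
(-2409 + 4282)/(g(R(-3, 3), -59) + X(-19, 4)) = (-2409 + 4282)/(3*(-59)² + 57) = 1873/(3*3481 + 57) = 1873/(10443 + 57) = 1873/10500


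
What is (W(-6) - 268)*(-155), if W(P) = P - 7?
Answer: 43555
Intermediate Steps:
W(P) = -7 + P
(W(-6) - 268)*(-155) = ((-7 - 6) - 268)*(-155) = (-13 - 268)*(-155) = -281*(-155) = 43555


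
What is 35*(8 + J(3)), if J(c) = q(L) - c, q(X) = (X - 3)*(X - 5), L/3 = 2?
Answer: 280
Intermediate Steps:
L = 6 (L = 3*2 = 6)
q(X) = (-5 + X)*(-3 + X) (q(X) = (-3 + X)*(-5 + X) = (-5 + X)*(-3 + X))
J(c) = 3 - c (J(c) = (15 + 6² - 8*6) - c = (15 + 36 - 48) - c = 3 - c)
35*(8 + J(3)) = 35*(8 + (3 - 1*3)) = 35*(8 + (3 - 3)) = 35*(8 + 0) = 35*8 = 280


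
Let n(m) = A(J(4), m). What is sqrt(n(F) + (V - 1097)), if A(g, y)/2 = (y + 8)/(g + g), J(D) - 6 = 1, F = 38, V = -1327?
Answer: I*sqrt(118454)/7 ≈ 49.167*I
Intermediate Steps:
J(D) = 7 (J(D) = 6 + 1 = 7)
A(g, y) = (8 + y)/g (A(g, y) = 2*((y + 8)/(g + g)) = 2*((8 + y)/((2*g))) = 2*((8 + y)*(1/(2*g))) = 2*((8 + y)/(2*g)) = (8 + y)/g)
n(m) = 8/7 + m/7 (n(m) = (8 + m)/7 = 8/7 + m/7)
sqrt(n(F) + (V - 1097)) = sqrt((8/7 + (1/7)*38) + (-1327 - 1097)) = sqrt((8/7 + 38/7) - 2424) = sqrt(46/7 - 2424) = sqrt(-16922/7) = I*sqrt(118454)/7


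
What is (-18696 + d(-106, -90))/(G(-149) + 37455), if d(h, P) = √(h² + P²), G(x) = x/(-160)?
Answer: -2991360/5992949 + 320*√4834/5992949 ≈ -0.49543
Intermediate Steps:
G(x) = -x/160 (G(x) = x*(-1/160) = -x/160)
d(h, P) = √(P² + h²)
(-18696 + d(-106, -90))/(G(-149) + 37455) = (-18696 + √((-90)² + (-106)²))/(-1/160*(-149) + 37455) = (-18696 + √(8100 + 11236))/(149/160 + 37455) = (-18696 + √19336)/(5992949/160) = (-18696 + 2*√4834)*(160/5992949) = -2991360/5992949 + 320*√4834/5992949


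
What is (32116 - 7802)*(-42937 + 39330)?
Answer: -87700598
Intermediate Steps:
(32116 - 7802)*(-42937 + 39330) = 24314*(-3607) = -87700598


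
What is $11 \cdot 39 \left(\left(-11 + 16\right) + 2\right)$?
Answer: $3003$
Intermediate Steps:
$11 \cdot 39 \left(\left(-11 + 16\right) + 2\right) = 429 \left(5 + 2\right) = 429 \cdot 7 = 3003$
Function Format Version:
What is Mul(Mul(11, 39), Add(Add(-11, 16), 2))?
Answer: 3003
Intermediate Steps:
Mul(Mul(11, 39), Add(Add(-11, 16), 2)) = Mul(429, Add(5, 2)) = Mul(429, 7) = 3003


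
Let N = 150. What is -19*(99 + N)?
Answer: -4731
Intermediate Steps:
-19*(99 + N) = -19*(99 + 150) = -19*249 = -4731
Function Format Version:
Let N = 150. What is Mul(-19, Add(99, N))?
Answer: -4731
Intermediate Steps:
Mul(-19, Add(99, N)) = Mul(-19, Add(99, 150)) = Mul(-19, 249) = -4731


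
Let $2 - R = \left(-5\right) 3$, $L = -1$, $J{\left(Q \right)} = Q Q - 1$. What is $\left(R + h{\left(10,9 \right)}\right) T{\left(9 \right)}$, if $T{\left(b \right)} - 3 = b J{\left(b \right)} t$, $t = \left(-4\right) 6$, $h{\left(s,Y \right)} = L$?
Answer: $-276432$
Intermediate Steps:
$J{\left(Q \right)} = -1 + Q^{2}$ ($J{\left(Q \right)} = Q^{2} - 1 = -1 + Q^{2}$)
$h{\left(s,Y \right)} = -1$
$t = -24$
$R = 17$ ($R = 2 - \left(-5\right) 3 = 2 - -15 = 2 + 15 = 17$)
$T{\left(b \right)} = 3 - 24 b \left(-1 + b^{2}\right)$ ($T{\left(b \right)} = 3 + b \left(-1 + b^{2}\right) \left(-24\right) = 3 - 24 b \left(-1 + b^{2}\right)$)
$\left(R + h{\left(10,9 \right)}\right) T{\left(9 \right)} = \left(17 - 1\right) \left(3 - 24 \cdot 9^{3} + 24 \cdot 9\right) = 16 \left(3 - 17496 + 216\right) = 16 \left(-17277\right) = -276432$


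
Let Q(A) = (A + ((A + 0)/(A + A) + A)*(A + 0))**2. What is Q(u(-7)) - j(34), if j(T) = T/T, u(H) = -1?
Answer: -3/4 ≈ -0.75000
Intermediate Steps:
Q(A) = (A + A*(1/2 + A))**2 (Q(A) = (A + (A/((2*A)) + A)*A)**2 = (A + (A*(1/(2*A)) + A)*A)**2 = (A + (1/2 + A)*A)**2 = (A + A*(1/2 + A))**2)
j(T) = 1
Q(u(-7)) - j(34) = (1/4)*(-1)**2*(3 + 2*(-1))**2 - 1*1 = (1/4)*1*(3 - 2)**2 - 1 = (1/4)*1*1**2 - 1 = (1/4)*1*1 - 1 = 1/4 - 1 = -3/4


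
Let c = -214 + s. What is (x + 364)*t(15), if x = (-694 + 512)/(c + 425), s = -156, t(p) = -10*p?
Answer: -595140/11 ≈ -54104.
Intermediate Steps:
c = -370 (c = -214 - 156 = -370)
x = -182/55 (x = (-694 + 512)/(-370 + 425) = -182/55 ≈ -3.3091)
(x + 364)*t(15) = (-182/55 + 364)*(-10*15) = (19838/55)*(-150) = -595140/11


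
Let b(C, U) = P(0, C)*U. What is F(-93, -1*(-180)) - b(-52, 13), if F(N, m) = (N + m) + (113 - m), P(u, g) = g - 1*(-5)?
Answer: 631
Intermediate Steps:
P(u, g) = 5 + g (P(u, g) = g + 5 = 5 + g)
F(N, m) = 113 + N
b(C, U) = U*(5 + C) (b(C, U) = (5 + C)*U = U*(5 + C))
F(-93, -1*(-180)) - b(-52, 13) = (113 - 93) - 13*(5 - 52) = 20 - 13*(-47) = 20 - 1*(-611) = 20 + 611 = 631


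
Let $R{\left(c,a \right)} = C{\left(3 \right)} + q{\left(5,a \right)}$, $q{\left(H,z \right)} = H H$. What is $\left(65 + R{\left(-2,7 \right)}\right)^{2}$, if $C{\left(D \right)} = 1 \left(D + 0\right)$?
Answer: $8649$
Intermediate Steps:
$q{\left(H,z \right)} = H^{2}$
$C{\left(D \right)} = D$ ($C{\left(D \right)} = 1 D = D$)
$R{\left(c,a \right)} = 28$ ($R{\left(c,a \right)} = 3 + 5^{2} = 3 + 25 = 28$)
$\left(65 + R{\left(-2,7 \right)}\right)^{2} = \left(65 + 28\right)^{2} = 93^{2} = 8649$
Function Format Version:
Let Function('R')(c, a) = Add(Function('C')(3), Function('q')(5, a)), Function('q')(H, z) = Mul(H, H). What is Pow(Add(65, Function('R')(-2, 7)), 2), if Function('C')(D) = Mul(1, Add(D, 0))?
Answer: 8649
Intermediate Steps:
Function('q')(H, z) = Pow(H, 2)
Function('C')(D) = D (Function('C')(D) = Mul(1, D) = D)
Function('R')(c, a) = 28 (Function('R')(c, a) = Add(3, Pow(5, 2)) = Add(3, 25) = 28)
Pow(Add(65, Function('R')(-2, 7)), 2) = Pow(Add(65, 28), 2) = Pow(93, 2) = 8649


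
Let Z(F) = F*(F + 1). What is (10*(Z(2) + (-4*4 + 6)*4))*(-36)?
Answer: 12240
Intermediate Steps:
Z(F) = F*(1 + F)
(10*(Z(2) + (-4*4 + 6)*4))*(-36) = (10*(2*(1 + 2) + (-4*4 + 6)*4))*(-36) = (10*(2*3 + (-16 + 6)*4))*(-36) = (10*(6 - 10*4))*(-36) = (10*(6 - 40))*(-36) = (10*(-34))*(-36) = -340*(-36) = 12240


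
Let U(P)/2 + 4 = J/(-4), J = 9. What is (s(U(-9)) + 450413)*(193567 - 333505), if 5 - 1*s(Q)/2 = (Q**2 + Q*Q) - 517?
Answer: -63088528416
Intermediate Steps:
U(P) = -25/2 (U(P) = -8 + 2*(9/(-4)) = -8 + 2*(9*(-1/4)) = -8 + 2*(-9/4) = -8 - 9/2 = -25/2)
s(Q) = 1044 - 4*Q**2 (s(Q) = 10 - 2*((Q**2 + Q*Q) - 517) = 10 - 2*((Q**2 + Q**2) - 517) = 10 - 2*(2*Q**2 - 517) = 10 - 2*(-517 + 2*Q**2) = 10 + (1034 - 4*Q**2) = 1044 - 4*Q**2)
(s(U(-9)) + 450413)*(193567 - 333505) = ((1044 - 4*(-25/2)**2) + 450413)*(193567 - 333505) = ((1044 - 4*625/4) + 450413)*(-139938) = ((1044 - 625) + 450413)*(-139938) = (419 + 450413)*(-139938) = 450832*(-139938) = -63088528416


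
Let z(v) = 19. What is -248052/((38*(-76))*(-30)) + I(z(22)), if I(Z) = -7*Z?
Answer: -980931/7220 ≈ -135.86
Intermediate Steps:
-248052/((38*(-76))*(-30)) + I(z(22)) = -248052/((38*(-76))*(-30)) - 7*19 = -248052/((-2888*(-30))) - 133 = -248052/86640 - 133 = -248052*1/86640 - 133 = -20671/7220 - 133 = -980931/7220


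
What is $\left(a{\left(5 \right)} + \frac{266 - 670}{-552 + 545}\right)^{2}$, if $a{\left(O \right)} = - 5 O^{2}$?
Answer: $\frac{221841}{49} \approx 4527.4$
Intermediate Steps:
$\left(a{\left(5 \right)} + \frac{266 - 670}{-552 + 545}\right)^{2} = \left(- 5 \cdot 5^{2} + \frac{266 - 670}{-552 + 545}\right)^{2} = \left(\left(-5\right) 25 - \frac{404}{-7}\right)^{2} = \left(-125 - - \frac{404}{7}\right)^{2} = \left(-125 + \frac{404}{7}\right)^{2} = \left(- \frac{471}{7}\right)^{2} = \frac{221841}{49}$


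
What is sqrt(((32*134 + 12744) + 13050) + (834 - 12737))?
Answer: 7*sqrt(371) ≈ 134.83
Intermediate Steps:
sqrt(((32*134 + 12744) + 13050) + (834 - 12737)) = sqrt(((4288 + 12744) + 13050) - 11903) = sqrt((17032 + 13050) - 11903) = sqrt(30082 - 11903) = sqrt(18179) = 7*sqrt(371)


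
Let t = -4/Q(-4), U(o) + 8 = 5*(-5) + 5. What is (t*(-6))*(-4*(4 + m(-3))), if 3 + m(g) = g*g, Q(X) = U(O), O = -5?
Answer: 240/7 ≈ 34.286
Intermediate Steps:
U(o) = -28 (U(o) = -8 + (5*(-5) + 5) = -8 + (-25 + 5) = -8 - 20 = -28)
Q(X) = -28
m(g) = -3 + g**2 (m(g) = -3 + g*g = -3 + g**2)
t = 1/7 (t = -4/(-28) = -4*(-1/28) = 1/7 ≈ 0.14286)
(t*(-6))*(-4*(4 + m(-3))) = ((1/7)*(-6))*(-4*(4 + (-3 + (-3)**2))) = -(-24)*(4 + (-3 + 9))/7 = -(-24)*(4 + 6)/7 = -(-24)*10/7 = -6/7*(-40) = 240/7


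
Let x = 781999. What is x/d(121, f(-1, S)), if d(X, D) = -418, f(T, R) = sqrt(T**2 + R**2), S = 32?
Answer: -781999/418 ≈ -1870.8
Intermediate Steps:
f(T, R) = sqrt(R**2 + T**2)
x/d(121, f(-1, S)) = 781999/(-418) = 781999*(-1/418) = -781999/418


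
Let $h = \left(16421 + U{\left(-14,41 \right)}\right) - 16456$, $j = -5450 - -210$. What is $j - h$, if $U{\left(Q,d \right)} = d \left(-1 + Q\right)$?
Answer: $-4590$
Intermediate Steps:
$j = -5240$ ($j = -5450 + 210 = -5240$)
$h = -650$ ($h = \left(16421 + 41 \left(-1 - 14\right)\right) - 16456 = \left(16421 + 41 \left(-15\right)\right) - 16456 = \left(16421 - 615\right) - 16456 = 15806 - 16456 = -650$)
$j - h = -5240 - -650 = -5240 + 650 = -4590$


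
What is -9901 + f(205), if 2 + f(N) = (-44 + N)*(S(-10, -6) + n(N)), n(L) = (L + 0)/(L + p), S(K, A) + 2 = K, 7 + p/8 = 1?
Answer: -1825090/157 ≈ -11625.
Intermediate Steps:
p = -48 (p = -56 + 8*1 = -56 + 8 = -48)
S(K, A) = -2 + K
n(L) = L/(-48 + L) (n(L) = (L + 0)/(L - 48) = L/(-48 + L))
f(N) = -2 + (-44 + N)*(-12 + N/(-48 + N)) (f(N) = -2 + (-44 + N)*((-2 - 10) + N/(-48 + N)) = -2 + (-44 + N)*(-12 + N/(-48 + N)))
-9901 + f(205) = -9901 + (-25248 - 11*205² + 1058*205)/(-48 + 205) = -9901 + (-25248 - 11*42025 + 216890)/157 = -9901 + (-25248 - 462275 + 216890)/157 = -9901 + (1/157)*(-270633) = -9901 - 270633/157 = -1825090/157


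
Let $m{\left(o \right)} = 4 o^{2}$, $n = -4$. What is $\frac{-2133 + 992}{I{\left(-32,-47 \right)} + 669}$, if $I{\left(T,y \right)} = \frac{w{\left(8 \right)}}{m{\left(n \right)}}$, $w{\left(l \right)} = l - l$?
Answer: $- \frac{1141}{669} \approx -1.7055$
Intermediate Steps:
$w{\left(l \right)} = 0$
$I{\left(T,y \right)} = 0$ ($I{\left(T,y \right)} = \frac{0}{4 \left(-4\right)^{2}} = \frac{0}{4 \cdot 16} = \frac{0}{64} = 0 \cdot \frac{1}{64} = 0$)
$\frac{-2133 + 992}{I{\left(-32,-47 \right)} + 669} = \frac{-2133 + 992}{0 + 669} = - \frac{1141}{669}$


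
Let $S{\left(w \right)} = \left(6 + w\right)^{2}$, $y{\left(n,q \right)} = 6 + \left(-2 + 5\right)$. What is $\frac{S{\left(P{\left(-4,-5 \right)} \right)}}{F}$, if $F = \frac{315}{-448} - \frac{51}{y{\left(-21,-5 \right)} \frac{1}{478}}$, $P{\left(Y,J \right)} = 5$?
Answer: $- \frac{23232}{520199} \approx -0.04466$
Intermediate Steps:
$y{\left(n,q \right)} = 9$ ($y{\left(n,q \right)} = 6 + 3 = 9$)
$F = - \frac{520199}{192}$ ($F = \frac{315}{-448} - \frac{51}{9 \cdot \frac{1}{478}} = 315 \left(- \frac{1}{448}\right) - \frac{51}{9 \cdot \frac{1}{478}} = - \frac{45}{64} - \frac{51}{\frac{9}{478}} = - \frac{45}{64} - \frac{8126}{3} = - \frac{520199}{192} \approx -2709.4$)
$\frac{S{\left(P{\left(-4,-5 \right)} \right)}}{F} = \frac{\left(6 + 5\right)^{2}}{- \frac{520199}{192}} = 11^{2} \left(- \frac{192}{520199}\right) = 121 \left(- \frac{192}{520199}\right) = - \frac{23232}{520199}$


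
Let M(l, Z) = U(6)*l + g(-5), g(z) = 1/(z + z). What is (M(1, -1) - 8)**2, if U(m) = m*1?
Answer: 441/100 ≈ 4.4100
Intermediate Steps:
g(z) = 1/(2*z)
U(m) = m
M(l, Z) = -1/10 + 6*l (M(l, Z) = 6*l + (1/2)/(-5) = 6*l + (1/2)*(-1/5) = 6*l - 1/10 = -1/10 + 6*l)
(M(1, -1) - 8)**2 = ((-1/10 + 6*1) - 8)**2 = ((-1/10 + 6) - 8)**2 = (59/10 - 8)**2 = (-21/10)**2 = 441/100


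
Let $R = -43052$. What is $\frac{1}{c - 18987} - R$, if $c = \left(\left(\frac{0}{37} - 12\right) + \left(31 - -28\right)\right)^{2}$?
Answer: $\frac{722326455}{16778} \approx 43052.0$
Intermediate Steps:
$c = 2209$ ($c = \left(\left(0 \cdot \frac{1}{37} - 12\right) + \left(31 + 28\right)\right)^{2} = \left(\left(0 - 12\right) + 59\right)^{2} = \left(-12 + 59\right)^{2} = 47^{2} = 2209$)
$\frac{1}{c - 18987} - R = \frac{1}{2209 - 18987} - -43052 = \frac{1}{-16778} + 43052 = - \frac{1}{16778} + 43052 = \frac{722326455}{16778}$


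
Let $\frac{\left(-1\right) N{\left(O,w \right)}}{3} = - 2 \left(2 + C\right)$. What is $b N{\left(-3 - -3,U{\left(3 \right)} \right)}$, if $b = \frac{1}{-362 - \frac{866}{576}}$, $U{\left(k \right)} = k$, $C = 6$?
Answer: $- \frac{13824}{104689} \approx -0.13205$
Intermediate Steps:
$b = - \frac{288}{104689}$ ($b = \frac{1}{-362 - \frac{433}{288}} = \frac{1}{- \frac{104689}{288}} = - \frac{288}{104689} \approx -0.002751$)
$N{\left(O,w \right)} = 48$ ($N{\left(O,w \right)} = - 3 \left(- 2 \left(2 + 6\right)\right) = - 3 \left(\left(-2\right) 8\right) = \left(-3\right) \left(-16\right) = 48$)
$b N{\left(-3 - -3,U{\left(3 \right)} \right)} = \left(- \frac{288}{104689}\right) 48 = - \frac{13824}{104689}$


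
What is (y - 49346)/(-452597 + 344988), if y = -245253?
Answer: 294599/107609 ≈ 2.7377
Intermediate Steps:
(y - 49346)/(-452597 + 344988) = (-245253 - 49346)/(-452597 + 344988) = -294599/(-107609) = -294599*(-1/107609) = 294599/107609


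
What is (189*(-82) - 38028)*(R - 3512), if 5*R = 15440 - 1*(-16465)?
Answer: -153566094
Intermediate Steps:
R = 6381 (R = (15440 - 1*(-16465))/5 = (15440 + 16465)/5 = (1/5)*31905 = 6381)
(189*(-82) - 38028)*(R - 3512) = (189*(-82) - 38028)*(6381 - 3512) = (-15498 - 38028)*2869 = -53526*2869 = -153566094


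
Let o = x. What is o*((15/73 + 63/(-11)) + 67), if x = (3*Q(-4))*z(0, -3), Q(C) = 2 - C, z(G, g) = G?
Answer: 0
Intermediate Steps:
x = 0 (x = (3*(2 - 1*(-4)))*0 = (3*(2 + 4))*0 = (3*6)*0 = 18*0 = 0)
o = 0
o*((15/73 + 63/(-11)) + 67) = 0*((15/73 + 63/(-11)) + 67) = 0*((15*(1/73) + 63*(-1/11)) + 67) = 0*((15/73 - 63/11) + 67) = 0*(-4434/803 + 67) = 0*(49367/803) = 0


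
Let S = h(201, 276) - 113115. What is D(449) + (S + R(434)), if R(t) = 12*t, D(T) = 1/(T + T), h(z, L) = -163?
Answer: -97046859/898 ≈ -1.0807e+5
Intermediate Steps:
D(T) = 1/(2*T)
S = -113278 (S = -163 - 113115 = -113278)
D(449) + (S + R(434)) = (1/2)/449 + (-113278 + 12*434) = (1/2)*(1/449) + (-113278 + 5208) = 1/898 - 108070 = -97046859/898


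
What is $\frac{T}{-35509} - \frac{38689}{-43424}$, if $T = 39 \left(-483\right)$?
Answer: $\frac{2191785589}{1541942816} \approx 1.4214$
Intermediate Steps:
$T = -18837$
$\frac{T}{-35509} - \frac{38689}{-43424} = - \frac{18837}{-35509} - \frac{38689}{-43424} = \left(-18837\right) \left(- \frac{1}{35509}\right) - - \frac{38689}{43424} = \frac{18837}{35509} + \frac{38689}{43424} = \frac{2191785589}{1541942816}$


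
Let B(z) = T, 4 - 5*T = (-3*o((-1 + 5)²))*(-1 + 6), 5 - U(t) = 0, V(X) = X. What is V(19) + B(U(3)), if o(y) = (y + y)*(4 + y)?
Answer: 9699/5 ≈ 1939.8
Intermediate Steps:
U(t) = 5 (U(t) = 5 - 1*0 = 5 + 0 = 5)
o(y) = 2*y*(4 + y) (o(y) = (2*y)*(4 + y) = 2*y*(4 + y))
T = 9604/5 (T = ⅘ - (-6*(-1 + 5)²*(4 + (-1 + 5)²))*(-1 + 6)/5 = ⅘ - (-6*4²*(4 + 4²))*5/5 = ⅘ - (-6*16*(4 + 16))*5/5 = ⅘ - (-6*16*20)*5/5 = ⅘ - (-3*640)*5/5 = ⅘ - (-384)*5 = ⅘ - ⅕*(-9600) = ⅘ + 1920 = 9604/5 ≈ 1920.8)
B(z) = 9604/5
V(19) + B(U(3)) = 19 + 9604/5 = 9699/5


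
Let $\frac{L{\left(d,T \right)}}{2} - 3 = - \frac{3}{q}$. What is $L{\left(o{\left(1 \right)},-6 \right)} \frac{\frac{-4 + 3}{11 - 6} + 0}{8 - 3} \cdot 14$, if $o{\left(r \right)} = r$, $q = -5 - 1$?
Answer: $- \frac{98}{25} \approx -3.92$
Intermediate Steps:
$q = -6$
$L{\left(d,T \right)} = 7$ ($L{\left(d,T \right)} = 6 + 2 \left(- \frac{3}{-6}\right) = 6 + 2 \left(\left(-3\right) \left(- \frac{1}{6}\right)\right) = 6 + 2 \cdot \frac{1}{2} = 6 + 1 = 7$)
$L{\left(o{\left(1 \right)},-6 \right)} \frac{\frac{-4 + 3}{11 - 6} + 0}{8 - 3} \cdot 14 = 7 \frac{\frac{-4 + 3}{11 - 6} + 0}{8 - 3} \cdot 14 = 7 \frac{- \frac{1}{5} + 0}{5} \cdot 14 = 7 \left(\left(-1\right) \frac{1}{5} + 0\right) \frac{1}{5} \cdot 14 = 7 \left(- \frac{1}{5} + 0\right) \frac{1}{5} \cdot 14 = 7 \left(\left(- \frac{1}{5}\right) \frac{1}{5}\right) 14 = 7 \left(- \frac{1}{25}\right) 14 = \left(- \frac{7}{25}\right) 14 = - \frac{98}{25}$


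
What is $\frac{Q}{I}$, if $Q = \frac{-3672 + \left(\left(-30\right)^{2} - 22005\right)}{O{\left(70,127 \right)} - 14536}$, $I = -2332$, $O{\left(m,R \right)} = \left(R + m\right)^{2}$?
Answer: $\frac{2753}{6289404} \approx 0.00043772$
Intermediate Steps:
$Q = - \frac{2753}{2697}$ ($Q = \frac{-3672 + \left(\left(-30\right)^{2} - 22005\right)}{\left(127 + 70\right)^{2} - 14536} = \frac{-3672 + \left(900 - 22005\right)}{197^{2} - 14536} = \frac{-3672 - 21105}{38809 - 14536} = - \frac{24777}{24273} = \left(-24777\right) \frac{1}{24273} = - \frac{2753}{2697} \approx -1.0208$)
$\frac{Q}{I} = - \frac{2753}{2697 \left(-2332\right)} = \left(- \frac{2753}{2697}\right) \left(- \frac{1}{2332}\right) = \frac{2753}{6289404}$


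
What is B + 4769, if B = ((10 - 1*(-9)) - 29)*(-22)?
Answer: 4989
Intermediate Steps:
B = 220 (B = ((10 + 9) - 29)*(-22) = (19 - 29)*(-22) = -10*(-22) = 220)
B + 4769 = 220 + 4769 = 4989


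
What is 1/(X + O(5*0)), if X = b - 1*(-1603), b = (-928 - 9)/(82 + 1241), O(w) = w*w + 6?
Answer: 1323/2127770 ≈ 0.00062178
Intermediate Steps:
O(w) = 6 + w² (O(w) = w² + 6 = 6 + w²)
b = -937/1323 ≈ -0.70824
X = 2119832/1323 (X = -937/1323 - 1*(-1603) = -937/1323 + 1603 = 2119832/1323 ≈ 1602.3)
1/(X + O(5*0)) = 1/(2119832/1323 + (6 + (5*0)²)) = 1/(2119832/1323 + (6 + 0²)) = 1/(2119832/1323 + (6 + 0)) = 1/(2119832/1323 + 6) = 1/(2127770/1323) = 1323/2127770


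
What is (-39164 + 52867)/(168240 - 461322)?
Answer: -13703/293082 ≈ -0.046755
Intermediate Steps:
(-39164 + 52867)/(168240 - 461322) = 13703/(-293082) = 13703*(-1/293082) = -13703/293082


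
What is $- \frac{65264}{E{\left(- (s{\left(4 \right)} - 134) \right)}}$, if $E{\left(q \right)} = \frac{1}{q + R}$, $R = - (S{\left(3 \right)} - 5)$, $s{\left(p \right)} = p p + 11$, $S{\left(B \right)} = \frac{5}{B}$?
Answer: $- \frac{21602384}{3} \approx -7.2008 \cdot 10^{6}$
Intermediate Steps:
$s{\left(p \right)} = 11 + p^{2}$ ($s{\left(p \right)} = p^{2} + 11 = 11 + p^{2}$)
$R = \frac{10}{3}$ ($R = - (\frac{5}{3} - 5) = \left(-1\right) \left(- \frac{10}{3}\right) = \frac{10}{3} \approx 3.3333$)
$E{\left(q \right)} = \frac{1}{\frac{10}{3} + q}$ ($E{\left(q \right)} = \frac{1}{q + \frac{10}{3}} = \frac{1}{\frac{10}{3} + q}$)
$- \frac{65264}{E{\left(- (s{\left(4 \right)} - 134) \right)}} = - \frac{65264}{3 \frac{1}{10 + 3 \left(- (\left(11 + 4^{2}\right) - 134)\right)}} = - \frac{65264}{3 \frac{1}{10 + 3 \left(- (\left(11 + 16\right) - 134)\right)}} = - \frac{65264}{3 \frac{1}{10 + 3 \left(- (27 - 134)\right)}} = - \frac{65264}{3 \frac{1}{10 + 3 \left(\left(-1\right) \left(-107\right)\right)}} = - \frac{65264}{3 \frac{1}{10 + 3 \cdot 107}} = - \frac{65264}{3 \frac{1}{10 + 321}} = - \frac{65264}{3 \cdot \frac{1}{331}} = - \frac{65264}{\frac{3}{331}} = \left(-65264\right) \frac{331}{3} = - \frac{21602384}{3}$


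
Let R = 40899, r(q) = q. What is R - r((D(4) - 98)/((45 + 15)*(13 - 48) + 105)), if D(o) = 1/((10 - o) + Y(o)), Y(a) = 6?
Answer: 195824177/4788 ≈ 40899.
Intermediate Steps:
D(o) = 1/(16 - o) (D(o) = 1/((10 - o) + 6) = 1/(16 - o))
R - r((D(4) - 98)/((45 + 15)*(13 - 48) + 105)) = 40899 - (1/(16 - 1*4) - 98)/((45 + 15)*(13 - 48) + 105) = 40899 - (1/(16 - 4) - 98)/(60*(-35) + 105) = 40899 - (1/12 - 98)/(-2100 + 105) = 40899 - (1/12 - 98)/(-1995) = 40899 - (-1175)*(-1)/(12*1995) = 40899 - 1*235/4788 = 40899 - 235/4788 = 195824177/4788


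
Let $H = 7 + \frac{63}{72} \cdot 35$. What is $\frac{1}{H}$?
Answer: $\frac{8}{301} \approx 0.026578$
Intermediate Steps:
$H = \frac{301}{8}$ ($H = 7 + 63 \cdot \frac{1}{72} \cdot 35 = 7 + \frac{7}{8} \cdot 35 = 7 + \frac{245}{8} = \frac{301}{8} \approx 37.625$)
$\frac{1}{H} = \frac{1}{\frac{301}{8}} = \frac{8}{301}$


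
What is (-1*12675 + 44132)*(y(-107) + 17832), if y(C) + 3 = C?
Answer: 557480954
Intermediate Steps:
y(C) = -3 + C
(-1*12675 + 44132)*(y(-107) + 17832) = (-1*12675 + 44132)*((-3 - 107) + 17832) = (-12675 + 44132)*(-110 + 17832) = 31457*17722 = 557480954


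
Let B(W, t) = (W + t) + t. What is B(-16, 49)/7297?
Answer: 82/7297 ≈ 0.011238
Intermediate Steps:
B(W, t) = W + 2*t
B(-16, 49)/7297 = (-16 + 2*49)/7297 = (-16 + 98)*(1/7297) = 82*(1/7297) = 82/7297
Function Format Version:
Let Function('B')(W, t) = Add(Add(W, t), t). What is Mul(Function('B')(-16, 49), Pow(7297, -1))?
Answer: Rational(82, 7297) ≈ 0.011238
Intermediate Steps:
Function('B')(W, t) = Add(W, Mul(2, t))
Mul(Function('B')(-16, 49), Pow(7297, -1)) = Mul(Add(-16, Mul(2, 49)), Pow(7297, -1)) = Mul(Add(-16, 98), Rational(1, 7297)) = Mul(82, Rational(1, 7297)) = Rational(82, 7297)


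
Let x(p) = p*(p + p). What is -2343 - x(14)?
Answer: -2735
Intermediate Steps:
x(p) = 2*p**2 (x(p) = p*(2*p) = 2*p**2)
-2343 - x(14) = -2343 - 2*14**2 = -2343 - 2*196 = -2343 - 1*392 = -2343 - 392 = -2735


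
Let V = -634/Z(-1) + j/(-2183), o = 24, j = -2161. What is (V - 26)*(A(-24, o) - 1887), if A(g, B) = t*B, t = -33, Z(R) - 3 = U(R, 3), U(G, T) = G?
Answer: 2000162832/2183 ≈ 9.1625e+5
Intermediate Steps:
Z(R) = 3 + R
V = -689850/2183 (V = -634/(3 - 1) - 2161/(-2183) = -634/2 - 2161*(-1/2183) = -634*½ + 2161/2183 = -317 + 2161/2183 = -689850/2183 ≈ -316.01)
A(g, B) = -33*B
(V - 26)*(A(-24, o) - 1887) = (-689850/2183 - 26)*(-33*24 - 1887) = -746608*(-792 - 1887)/2183 = -746608/2183*(-2679) = 2000162832/2183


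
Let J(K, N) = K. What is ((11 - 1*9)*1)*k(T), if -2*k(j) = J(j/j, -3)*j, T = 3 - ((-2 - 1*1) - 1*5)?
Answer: -11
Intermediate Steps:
T = 11 (T = 3 - ((-2 - 1) - 5) = 3 - (-3 - 5) = 3 - 1*(-8) = 3 + 8 = 11)
k(j) = -j/2 (k(j) = -j/j*j/2 = -j/2)
((11 - 1*9)*1)*k(T) = ((11 - 1*9)*1)*(-½*11) = ((11 - 9)*1)*(-11/2) = (2*1)*(-11/2) = 2*(-11/2) = -11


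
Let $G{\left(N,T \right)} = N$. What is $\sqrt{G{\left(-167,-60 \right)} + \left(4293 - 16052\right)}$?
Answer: $i \sqrt{11926} \approx 109.21 i$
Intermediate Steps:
$\sqrt{G{\left(-167,-60 \right)} + \left(4293 - 16052\right)} = \sqrt{-167 + \left(4293 - 16052\right)} = \sqrt{-167 - 11759} = \sqrt{-11926} = i \sqrt{11926}$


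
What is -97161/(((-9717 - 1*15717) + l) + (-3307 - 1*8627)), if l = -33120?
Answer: 32387/23496 ≈ 1.3784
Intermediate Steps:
-97161/(((-9717 - 1*15717) + l) + (-3307 - 1*8627)) = -97161/(((-9717 - 1*15717) - 33120) + (-3307 - 1*8627)) = -97161/(((-9717 - 15717) - 33120) + (-3307 - 8627)) = -97161/((-25434 - 33120) - 11934) = -97161/(-58554 - 11934) = -97161/(-70488) = -97161*(-1/70488) = 32387/23496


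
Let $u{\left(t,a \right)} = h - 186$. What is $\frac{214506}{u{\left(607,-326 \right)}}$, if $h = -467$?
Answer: $- \frac{214506}{653} \approx -328.49$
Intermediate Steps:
$u{\left(t,a \right)} = -653$ ($u{\left(t,a \right)} = -467 - 186 = -653$)
$\frac{214506}{u{\left(607,-326 \right)}} = \frac{214506}{-653} = 214506 \left(- \frac{1}{653}\right) = - \frac{214506}{653}$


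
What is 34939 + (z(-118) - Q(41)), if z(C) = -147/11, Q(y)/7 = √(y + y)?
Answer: 384182/11 - 7*√82 ≈ 34862.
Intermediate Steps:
Q(y) = 7*√2*√y (Q(y) = 7*√(y + y) = 7*√(2*y) = 7*(√2*√y) = 7*√2*√y)
z(C) = -147/11 (z(C) = -147*1/11 = -147/11)
34939 + (z(-118) - Q(41)) = 34939 + (-147/11 - 7*√2*√41) = 34939 + (-147/11 - 7*√82) = 384182/11 - 7*√82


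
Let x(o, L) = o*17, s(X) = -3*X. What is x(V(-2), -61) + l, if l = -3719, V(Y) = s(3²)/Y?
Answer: -6979/2 ≈ -3489.5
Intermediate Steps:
V(Y) = -27/Y (V(Y) = (-3*3²)/Y = (-3*9)/Y = -27/Y)
x(o, L) = 17*o
x(V(-2), -61) + l = 17*(-27/(-2)) - 3719 = 17*(-27*(-½)) - 3719 = 17*(27/2) - 3719 = 459/2 - 3719 = -6979/2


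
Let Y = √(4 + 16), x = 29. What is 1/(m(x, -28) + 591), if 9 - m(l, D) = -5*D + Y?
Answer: 23/10579 + √5/105790 ≈ 0.0021953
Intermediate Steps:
Y = 2*√5 (Y = √20 = 2*√5 ≈ 4.4721)
m(l, D) = 9 - 2*√5 + 5*D (m(l, D) = 9 - (-5*D + 2*√5) = 9 + (-2*√5 + 5*D) = 9 - 2*√5 + 5*D)
1/(m(x, -28) + 591) = 1/((9 - 2*√5 + 5*(-28)) + 591) = 1/((9 - 2*√5 - 140) + 591) = 1/((-131 - 2*√5) + 591) = 1/(460 - 2*√5)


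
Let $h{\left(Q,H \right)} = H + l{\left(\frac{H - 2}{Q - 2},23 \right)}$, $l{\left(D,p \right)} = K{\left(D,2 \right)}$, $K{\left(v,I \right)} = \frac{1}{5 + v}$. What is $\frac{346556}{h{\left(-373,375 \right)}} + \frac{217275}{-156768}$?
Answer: $\frac{27159844224047}{29452788000} \approx 922.15$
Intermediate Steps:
$l{\left(D,p \right)} = \frac{1}{5 + D}$
$h{\left(Q,H \right)} = H + \frac{1}{5 + \frac{-2 + H}{-2 + Q}}$ ($h{\left(Q,H \right)} = H + \frac{1}{5 + \frac{H - 2}{Q - 2}} = H + \frac{1}{5 + \frac{-2 + H}{-2 + Q}}$)
$\frac{346556}{h{\left(-373,375 \right)}} + \frac{217275}{-156768} = \frac{346556}{\frac{1}{-12 + 375 + 5 \left(-373\right)} \left(-2 - 373 + 375 \left(-12 + 375 + 5 \left(-373\right)\right)\right)} + \frac{217275}{-156768} = \frac{346556}{\frac{1}{-12 + 375 - 1865} \left(-2 - 373 + 375 \left(-12 + 375 - 1865\right)\right)} + 217275 \left(- \frac{1}{156768}\right) = \frac{346556}{\frac{1}{-1502} \left(-2 - 373 + 375 \left(-1502\right)\right)} - \frac{72425}{52256} = \frac{346556}{\left(- \frac{1}{1502}\right) \left(-2 - 373 - 563250\right)} - \frac{72425}{52256} = \frac{346556}{\left(- \frac{1}{1502}\right) \left(-563625\right)} - \frac{72425}{52256} = \frac{346556}{\frac{563625}{1502}} - \frac{72425}{52256} = 346556 \cdot \frac{1502}{563625} - \frac{72425}{52256} = \frac{520527112}{563625} - \frac{72425}{52256} = \frac{27159844224047}{29452788000}$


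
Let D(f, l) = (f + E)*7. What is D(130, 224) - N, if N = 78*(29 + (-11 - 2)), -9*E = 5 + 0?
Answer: -3077/9 ≈ -341.89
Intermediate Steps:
E = -5/9 (E = -(5 + 0)/9 = -⅑*5 = -5/9 ≈ -0.55556)
D(f, l) = -35/9 + 7*f (D(f, l) = (f - 5/9)*7 = (-5/9 + f)*7 = -35/9 + 7*f)
N = 1248 (N = 78*(29 - 13) = 78*16 = 1248)
D(130, 224) - N = (-35/9 + 7*130) - 1*1248 = (-35/9 + 910) - 1248 = 8155/9 - 1248 = -3077/9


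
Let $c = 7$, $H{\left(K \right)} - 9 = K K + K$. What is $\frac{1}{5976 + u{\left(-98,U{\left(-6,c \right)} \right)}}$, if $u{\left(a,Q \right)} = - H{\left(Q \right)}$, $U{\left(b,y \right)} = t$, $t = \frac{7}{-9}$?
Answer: $\frac{81}{483341} \approx 0.00016758$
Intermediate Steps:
$H{\left(K \right)} = 9 + K + K^{2}$ ($H{\left(K \right)} = 9 + \left(K K + K\right) = 9 + \left(K^{2} + K\right) = 9 + \left(K + K^{2}\right) = 9 + K + K^{2}$)
$t = - \frac{7}{9}$ ($t = 7 \left(- \frac{1}{9}\right) = - \frac{7}{9} \approx -0.77778$)
$U{\left(b,y \right)} = - \frac{7}{9}$
$u{\left(a,Q \right)} = -9 - Q - Q^{2}$ ($u{\left(a,Q \right)} = - (9 + Q + Q^{2}) = -9 - Q - Q^{2}$)
$\frac{1}{5976 + u{\left(-98,U{\left(-6,c \right)} \right)}} = \frac{1}{5976 - \frac{715}{81}} = \frac{1}{\frac{483341}{81}} = \frac{81}{483341}$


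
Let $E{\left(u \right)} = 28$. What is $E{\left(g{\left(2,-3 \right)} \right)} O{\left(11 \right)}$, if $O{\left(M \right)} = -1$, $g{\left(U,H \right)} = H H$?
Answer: $-28$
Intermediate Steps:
$g{\left(U,H \right)} = H^{2}$
$E{\left(g{\left(2,-3 \right)} \right)} O{\left(11 \right)} = 28 \left(-1\right) = -28$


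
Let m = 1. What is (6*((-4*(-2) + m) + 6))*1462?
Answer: 131580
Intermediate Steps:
(6*((-4*(-2) + m) + 6))*1462 = (6*((-4*(-2) + 1) + 6))*1462 = (6*((8 + 1) + 6))*1462 = (6*(9 + 6))*1462 = (6*15)*1462 = 90*1462 = 131580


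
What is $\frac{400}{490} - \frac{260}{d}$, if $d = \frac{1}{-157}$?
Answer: $\frac{2000220}{49} \approx 40821.0$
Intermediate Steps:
$d = - \frac{1}{157} \approx -0.0063694$
$\frac{400}{490} - \frac{260}{d} = \frac{400}{490} - \frac{260}{- \frac{1}{157}} = 400 \cdot \frac{1}{490} - -40820 = \frac{40}{49} + 40820 = \frac{2000220}{49}$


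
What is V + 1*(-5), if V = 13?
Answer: 8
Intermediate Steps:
V + 1*(-5) = 13 + 1*(-5) = 13 - 5 = 8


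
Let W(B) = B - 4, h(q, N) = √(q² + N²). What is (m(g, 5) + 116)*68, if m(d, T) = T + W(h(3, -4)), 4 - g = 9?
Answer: 8296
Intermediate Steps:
h(q, N) = √(N² + q²)
g = -5 (g = 4 - 1*9 = 4 - 9 = -5)
W(B) = -4 + B
m(d, T) = 1 + T (m(d, T) = T + (-4 + √((-4)² + 3²)) = T + (-4 + √(16 + 9)) = T + (-4 + √25) = T + (-4 + 5) = T + 1 = 1 + T)
(m(g, 5) + 116)*68 = ((1 + 5) + 116)*68 = (6 + 116)*68 = 122*68 = 8296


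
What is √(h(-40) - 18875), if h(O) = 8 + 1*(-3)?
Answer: I*√18870 ≈ 137.37*I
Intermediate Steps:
h(O) = 5 (h(O) = 8 - 3 = 5)
√(h(-40) - 18875) = √(5 - 18875) = √(-18870) = I*√18870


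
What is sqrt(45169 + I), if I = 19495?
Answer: 2*sqrt(16166) ≈ 254.29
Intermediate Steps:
sqrt(45169 + I) = sqrt(45169 + 19495) = sqrt(64664) = 2*sqrt(16166)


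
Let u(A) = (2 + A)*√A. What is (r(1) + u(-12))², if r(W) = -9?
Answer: -1119 + 360*I*√3 ≈ -1119.0 + 623.54*I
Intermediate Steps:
u(A) = √A*(2 + A)
(r(1) + u(-12))² = (-9 + √(-12)*(2 - 12))² = (-9 + (2*I*√3)*(-10))² = (-9 - 20*I*√3)²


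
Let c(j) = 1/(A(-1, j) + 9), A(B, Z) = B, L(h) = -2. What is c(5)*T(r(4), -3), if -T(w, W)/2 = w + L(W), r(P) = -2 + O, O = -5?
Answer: 9/4 ≈ 2.2500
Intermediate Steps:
r(P) = -7 (r(P) = -2 - 5 = -7)
T(w, W) = 4 - 2*w (T(w, W) = -2*(w - 2) = -2*(-2 + w) = 4 - 2*w)
c(j) = ⅛ (c(j) = 1/(-1 + 9) = 1/8 = ⅛)
c(5)*T(r(4), -3) = (4 - 2*(-7))/8 = (4 + 14)/8 = (⅛)*18 = 9/4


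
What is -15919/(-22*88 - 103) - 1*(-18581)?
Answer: 37902578/2039 ≈ 18589.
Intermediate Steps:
-15919/(-22*88 - 103) - 1*(-18581) = -15919/(-1936 - 103) + 18581 = -15919/(-2039) + 18581 = -15919*(-1/2039) + 18581 = 15919/2039 + 18581 = 37902578/2039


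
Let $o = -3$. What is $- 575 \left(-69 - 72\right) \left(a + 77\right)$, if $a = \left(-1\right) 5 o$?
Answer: $7458900$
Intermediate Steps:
$a = 15$ ($a = \left(-1\right) 5 \left(-3\right) = \left(-5\right) \left(-3\right) = 15$)
$- 575 \left(-69 - 72\right) \left(a + 77\right) = - 575 \left(-69 - 72\right) \left(15 + 77\right) = - 575 \left(\left(-141\right) 92\right) = \left(-575\right) \left(-12972\right) = 7458900$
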